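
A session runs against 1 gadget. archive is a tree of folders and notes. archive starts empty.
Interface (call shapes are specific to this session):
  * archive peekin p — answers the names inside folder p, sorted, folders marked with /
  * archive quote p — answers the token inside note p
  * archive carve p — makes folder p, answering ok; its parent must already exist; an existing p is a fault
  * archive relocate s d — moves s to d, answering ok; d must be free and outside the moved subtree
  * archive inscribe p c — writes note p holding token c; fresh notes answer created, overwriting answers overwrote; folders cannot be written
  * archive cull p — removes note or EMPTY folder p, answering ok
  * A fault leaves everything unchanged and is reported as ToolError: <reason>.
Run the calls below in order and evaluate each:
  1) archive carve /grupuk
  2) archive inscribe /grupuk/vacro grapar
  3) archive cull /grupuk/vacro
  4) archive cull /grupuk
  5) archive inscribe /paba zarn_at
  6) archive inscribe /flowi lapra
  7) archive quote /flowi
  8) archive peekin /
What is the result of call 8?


Answer: [flowi, paba]

Derivation:
% archive carve /grupuk
= ok
% archive inscribe /grupuk/vacro grapar
= created
% archive cull /grupuk/vacro
= ok
% archive cull /grupuk
= ok
% archive inscribe /paba zarn_at
= created
% archive inscribe /flowi lapra
= created
% archive quote /flowi
= lapra
% archive peekin /
= [flowi, paba]


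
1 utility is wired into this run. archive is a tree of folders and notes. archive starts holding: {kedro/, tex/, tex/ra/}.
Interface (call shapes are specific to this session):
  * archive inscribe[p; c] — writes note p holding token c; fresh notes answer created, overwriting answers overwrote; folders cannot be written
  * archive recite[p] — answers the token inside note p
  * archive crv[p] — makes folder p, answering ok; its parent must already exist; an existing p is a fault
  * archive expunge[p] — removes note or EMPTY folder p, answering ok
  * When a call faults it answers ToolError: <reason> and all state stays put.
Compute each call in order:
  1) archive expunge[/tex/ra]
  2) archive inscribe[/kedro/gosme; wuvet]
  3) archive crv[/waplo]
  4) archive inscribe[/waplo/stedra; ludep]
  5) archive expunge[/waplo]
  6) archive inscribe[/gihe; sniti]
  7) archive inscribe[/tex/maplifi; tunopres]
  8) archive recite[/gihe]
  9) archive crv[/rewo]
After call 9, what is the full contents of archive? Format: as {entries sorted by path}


Answer: {gihe=sniti, kedro/, kedro/gosme=wuvet, rewo/, tex/, tex/maplifi=tunopres, waplo/, waplo/stedra=ludep}

Derivation:
~$ archive expunge /tex/ra
:: ok
~$ archive inscribe /kedro/gosme wuvet
:: created
~$ archive crv /waplo
:: ok
~$ archive inscribe /waplo/stedra ludep
:: created
~$ archive expunge /waplo
:: ToolError: not empty
~$ archive inscribe /gihe sniti
:: created
~$ archive inscribe /tex/maplifi tunopres
:: created
~$ archive recite /gihe
:: sniti
~$ archive crv /rewo
:: ok


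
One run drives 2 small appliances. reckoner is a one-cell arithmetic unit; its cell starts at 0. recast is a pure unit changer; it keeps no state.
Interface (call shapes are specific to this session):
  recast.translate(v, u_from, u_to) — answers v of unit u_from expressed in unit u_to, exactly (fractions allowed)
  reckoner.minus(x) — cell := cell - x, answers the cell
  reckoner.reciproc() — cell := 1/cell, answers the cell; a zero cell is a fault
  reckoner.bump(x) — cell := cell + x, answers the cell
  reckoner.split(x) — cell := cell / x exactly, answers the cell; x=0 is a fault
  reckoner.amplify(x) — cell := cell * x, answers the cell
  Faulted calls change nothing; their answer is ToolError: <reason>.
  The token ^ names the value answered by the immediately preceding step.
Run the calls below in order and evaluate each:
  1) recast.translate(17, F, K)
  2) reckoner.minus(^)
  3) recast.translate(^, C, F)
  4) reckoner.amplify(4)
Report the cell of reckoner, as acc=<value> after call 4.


>>> recast.translate v: 17 u_from: F u_to: K
= 15889/60
>>> reckoner.minus x: ^
= -15889/60
>>> recast.translate v: ^ u_from: C u_to: F
= -44467/100
>>> reckoner.amplify x: 4
= -15889/15

Answer: acc=-15889/15


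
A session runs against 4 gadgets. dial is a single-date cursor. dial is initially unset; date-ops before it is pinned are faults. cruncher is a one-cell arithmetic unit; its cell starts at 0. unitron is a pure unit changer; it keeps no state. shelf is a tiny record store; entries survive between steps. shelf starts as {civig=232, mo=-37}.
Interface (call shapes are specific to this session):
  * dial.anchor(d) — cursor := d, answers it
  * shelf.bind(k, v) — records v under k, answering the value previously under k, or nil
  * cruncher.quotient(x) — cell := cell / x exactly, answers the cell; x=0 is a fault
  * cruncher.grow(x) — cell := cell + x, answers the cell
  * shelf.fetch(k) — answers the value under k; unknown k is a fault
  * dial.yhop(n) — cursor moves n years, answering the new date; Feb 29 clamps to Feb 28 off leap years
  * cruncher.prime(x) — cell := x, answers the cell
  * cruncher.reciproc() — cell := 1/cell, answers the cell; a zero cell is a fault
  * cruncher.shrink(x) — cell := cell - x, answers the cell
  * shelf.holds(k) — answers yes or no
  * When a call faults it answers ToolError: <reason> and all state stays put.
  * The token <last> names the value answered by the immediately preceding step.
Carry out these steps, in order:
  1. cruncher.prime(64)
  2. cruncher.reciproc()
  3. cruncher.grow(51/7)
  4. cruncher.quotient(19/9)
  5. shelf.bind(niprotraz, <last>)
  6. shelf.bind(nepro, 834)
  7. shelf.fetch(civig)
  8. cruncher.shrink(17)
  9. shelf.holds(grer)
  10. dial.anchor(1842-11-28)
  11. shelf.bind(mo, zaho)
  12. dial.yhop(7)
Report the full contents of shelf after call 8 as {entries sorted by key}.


// prime(x='64') ~> 64
// reciproc() ~> 1/64
// grow(x='51/7') ~> 3271/448
// quotient(x='19/9') ~> 29439/8512
// bind(k='niprotraz', v='<last>') ~> nil
// bind(k='nepro', v='834') ~> nil
// fetch(k='civig') ~> 232
// shrink(x='17') ~> -115265/8512
// holds(k='grer') ~> no
// anchor(d='1842-11-28') ~> 1842-11-28
// bind(k='mo', v='zaho') ~> -37
// yhop(n='7') ~> 1849-11-28

Answer: {civig=232, mo=-37, nepro=834, niprotraz=29439/8512}


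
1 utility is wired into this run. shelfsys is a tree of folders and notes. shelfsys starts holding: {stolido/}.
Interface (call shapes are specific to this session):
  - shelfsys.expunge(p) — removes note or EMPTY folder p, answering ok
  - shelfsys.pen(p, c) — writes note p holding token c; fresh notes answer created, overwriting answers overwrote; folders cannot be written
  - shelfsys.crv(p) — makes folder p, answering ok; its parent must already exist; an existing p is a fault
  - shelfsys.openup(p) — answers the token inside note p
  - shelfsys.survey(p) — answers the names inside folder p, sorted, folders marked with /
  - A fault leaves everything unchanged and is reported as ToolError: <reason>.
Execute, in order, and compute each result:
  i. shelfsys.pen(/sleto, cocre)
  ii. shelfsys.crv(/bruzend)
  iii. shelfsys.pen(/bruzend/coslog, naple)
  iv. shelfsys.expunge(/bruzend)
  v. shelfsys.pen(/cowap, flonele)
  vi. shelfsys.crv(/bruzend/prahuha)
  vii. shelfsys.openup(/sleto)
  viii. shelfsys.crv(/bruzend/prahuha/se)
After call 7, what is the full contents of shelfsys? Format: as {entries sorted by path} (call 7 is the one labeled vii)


Answer: {bruzend/, bruzend/coslog=naple, bruzend/prahuha/, cowap=flonele, sleto=cocre, stolido/}

Derivation:
Invoking shelfsys.pen with p='/sleto', c='cocre': created.
Next I call shelfsys.crv with p='/bruzend', and get ok.
Calling shelfsys.pen with p='/bruzend/coslog', c='naple', giving created.
Then shelfsys.expunge with p='/bruzend', giving ToolError: not empty.
Calling shelfsys.pen with p='/cowap', c='flonele', which returns created.
I use shelfsys.crv with p='/bruzend/prahuha', and observe ok.
I run shelfsys.openup with p='/sleto', and see cocre.
Invoking shelfsys.crv with p='/bruzend/prahuha/se', → ok.


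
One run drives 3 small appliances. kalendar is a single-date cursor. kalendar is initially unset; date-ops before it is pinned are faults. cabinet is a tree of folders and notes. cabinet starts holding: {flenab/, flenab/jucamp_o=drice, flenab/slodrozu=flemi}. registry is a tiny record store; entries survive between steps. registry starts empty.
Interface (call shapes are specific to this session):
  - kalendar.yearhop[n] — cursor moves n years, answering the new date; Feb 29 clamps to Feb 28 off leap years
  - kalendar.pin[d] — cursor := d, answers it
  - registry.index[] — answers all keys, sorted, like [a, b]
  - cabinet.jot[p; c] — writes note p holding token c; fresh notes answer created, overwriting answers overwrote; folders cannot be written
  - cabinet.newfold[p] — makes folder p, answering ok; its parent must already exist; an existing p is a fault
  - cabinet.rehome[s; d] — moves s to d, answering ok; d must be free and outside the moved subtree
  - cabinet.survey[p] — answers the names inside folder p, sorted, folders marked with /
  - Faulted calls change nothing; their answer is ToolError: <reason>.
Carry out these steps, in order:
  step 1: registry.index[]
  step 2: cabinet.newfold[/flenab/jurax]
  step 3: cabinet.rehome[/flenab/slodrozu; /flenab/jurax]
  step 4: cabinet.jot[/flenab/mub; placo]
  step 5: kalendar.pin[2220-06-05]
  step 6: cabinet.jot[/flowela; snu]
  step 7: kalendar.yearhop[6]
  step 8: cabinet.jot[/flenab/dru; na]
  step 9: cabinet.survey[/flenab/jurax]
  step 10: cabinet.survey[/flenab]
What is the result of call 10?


Answer: [dru, jucamp_o, jurax/, mub, slodrozu]

Derivation:
> registry.index
:: []
> cabinet.newfold p: /flenab/jurax
:: ok
> cabinet.rehome s: /flenab/slodrozu d: /flenab/jurax
:: ToolError: exists
> cabinet.jot p: /flenab/mub c: placo
:: created
> kalendar.pin d: 2220-06-05
:: 2220-06-05
> cabinet.jot p: /flowela c: snu
:: created
> kalendar.yearhop n: 6
:: 2226-06-05
> cabinet.jot p: /flenab/dru c: na
:: created
> cabinet.survey p: /flenab/jurax
:: []
> cabinet.survey p: /flenab
:: [dru, jucamp_o, jurax/, mub, slodrozu]


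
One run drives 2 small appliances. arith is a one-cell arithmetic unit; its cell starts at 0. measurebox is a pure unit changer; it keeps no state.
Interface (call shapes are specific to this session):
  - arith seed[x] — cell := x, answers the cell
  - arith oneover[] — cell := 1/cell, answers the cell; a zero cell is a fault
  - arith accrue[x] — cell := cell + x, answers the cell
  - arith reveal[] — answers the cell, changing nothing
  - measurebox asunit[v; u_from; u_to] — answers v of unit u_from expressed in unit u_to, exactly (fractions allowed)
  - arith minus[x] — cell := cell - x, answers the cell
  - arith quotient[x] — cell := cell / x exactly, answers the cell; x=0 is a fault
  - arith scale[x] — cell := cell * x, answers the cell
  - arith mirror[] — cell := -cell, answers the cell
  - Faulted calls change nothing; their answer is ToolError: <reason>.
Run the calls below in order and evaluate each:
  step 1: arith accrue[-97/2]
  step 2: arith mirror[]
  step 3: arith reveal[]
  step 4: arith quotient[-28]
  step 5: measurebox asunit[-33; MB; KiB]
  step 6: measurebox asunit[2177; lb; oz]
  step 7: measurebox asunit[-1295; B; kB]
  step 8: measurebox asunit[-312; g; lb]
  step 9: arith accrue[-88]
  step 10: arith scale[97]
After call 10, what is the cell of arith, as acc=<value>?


Now I run arith accrue with -97/2, → -97/2.
Using arith mirror(): 97/2.
I invoke arith reveal(), and get 97/2.
I run arith quotient with -28: -97/56.
I use measurebox asunit with -33, MB, KiB, yielding -515625/16.
Using measurebox asunit with 2177, lb, oz, and see 34832.
I try measurebox asunit with -1295, B, kB, → -259/200.
Then measurebox asunit with -312, g, lb, which returns -31200000/45359237.
I call arith accrue with -88, which returns -5025/56.
Then arith scale with 97, and observe -487425/56.

Answer: acc=-487425/56


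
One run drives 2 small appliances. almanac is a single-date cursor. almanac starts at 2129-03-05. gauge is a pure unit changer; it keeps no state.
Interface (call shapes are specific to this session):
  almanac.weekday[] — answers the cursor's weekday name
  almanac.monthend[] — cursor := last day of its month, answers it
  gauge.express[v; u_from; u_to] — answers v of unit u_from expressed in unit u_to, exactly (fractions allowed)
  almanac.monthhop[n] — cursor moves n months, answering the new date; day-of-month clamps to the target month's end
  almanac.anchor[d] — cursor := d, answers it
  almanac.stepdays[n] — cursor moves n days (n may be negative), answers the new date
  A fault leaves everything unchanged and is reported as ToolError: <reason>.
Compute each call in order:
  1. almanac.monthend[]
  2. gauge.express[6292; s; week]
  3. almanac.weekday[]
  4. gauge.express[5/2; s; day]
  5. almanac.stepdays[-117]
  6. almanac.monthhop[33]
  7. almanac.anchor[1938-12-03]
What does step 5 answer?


Answer: 2128-12-04

Derivation:
·→ monthend()
·← 2129-03-31
·→ express(v=6292, u_from=s, u_to=week)
·← 1573/151200
·→ weekday()
·← Thursday
·→ express(v=5/2, u_from=s, u_to=day)
·← 1/34560
·→ stepdays(n=-117)
·← 2128-12-04
·→ monthhop(n=33)
·← 2131-09-04
·→ anchor(d=1938-12-03)
·← 1938-12-03


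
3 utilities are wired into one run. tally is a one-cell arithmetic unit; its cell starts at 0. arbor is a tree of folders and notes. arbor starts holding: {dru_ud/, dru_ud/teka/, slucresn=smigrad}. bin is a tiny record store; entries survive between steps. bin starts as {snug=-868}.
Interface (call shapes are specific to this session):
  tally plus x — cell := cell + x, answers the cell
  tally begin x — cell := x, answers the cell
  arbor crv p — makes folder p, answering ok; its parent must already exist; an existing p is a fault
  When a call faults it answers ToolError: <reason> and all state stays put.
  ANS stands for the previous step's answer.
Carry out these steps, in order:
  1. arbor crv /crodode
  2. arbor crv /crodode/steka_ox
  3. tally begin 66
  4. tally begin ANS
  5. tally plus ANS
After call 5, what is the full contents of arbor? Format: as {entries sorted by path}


→ arbor crv(p→/crodode)
← ok
→ arbor crv(p→/crodode/steka_ox)
← ok
→ tally begin(x→66)
← 66
→ tally begin(x→ANS)
← 66
→ tally plus(x→ANS)
← 132

Answer: {crodode/, crodode/steka_ox/, dru_ud/, dru_ud/teka/, slucresn=smigrad}


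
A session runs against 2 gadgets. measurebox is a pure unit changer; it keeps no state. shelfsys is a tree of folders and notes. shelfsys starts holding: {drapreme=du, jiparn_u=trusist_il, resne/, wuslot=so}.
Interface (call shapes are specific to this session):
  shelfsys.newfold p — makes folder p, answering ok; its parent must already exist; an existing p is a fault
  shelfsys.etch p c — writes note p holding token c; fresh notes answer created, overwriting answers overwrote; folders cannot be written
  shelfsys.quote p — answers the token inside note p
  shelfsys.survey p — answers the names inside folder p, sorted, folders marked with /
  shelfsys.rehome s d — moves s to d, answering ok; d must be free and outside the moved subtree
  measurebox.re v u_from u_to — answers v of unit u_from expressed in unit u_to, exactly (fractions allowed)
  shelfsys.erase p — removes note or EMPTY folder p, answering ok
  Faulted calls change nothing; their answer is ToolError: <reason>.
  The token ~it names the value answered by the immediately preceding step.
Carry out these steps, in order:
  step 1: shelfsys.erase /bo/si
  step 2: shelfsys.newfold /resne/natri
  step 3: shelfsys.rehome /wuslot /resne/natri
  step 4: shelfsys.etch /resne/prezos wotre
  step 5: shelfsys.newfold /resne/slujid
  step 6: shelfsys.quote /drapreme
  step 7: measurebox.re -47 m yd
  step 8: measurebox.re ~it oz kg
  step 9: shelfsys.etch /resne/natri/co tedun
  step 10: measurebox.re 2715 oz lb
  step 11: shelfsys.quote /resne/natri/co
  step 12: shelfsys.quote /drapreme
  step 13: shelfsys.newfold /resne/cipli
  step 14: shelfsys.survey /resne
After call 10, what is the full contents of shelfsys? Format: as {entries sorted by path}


Answer: {drapreme=du, jiparn_u=trusist_il, resne/, resne/natri/, resne/natri/co=tedun, resne/prezos=wotre, resne/slujid/, wuslot=so}

Derivation:
Next I call shelfsys.erase(p='/bo/si'), and observe ToolError: not found.
Next I call shelfsys.newfold(p='/resne/natri'), → ok.
I use shelfsys.rehome(s='/wuslot', d='/resne/natri'), giving ToolError: exists.
Next I call shelfsys.etch(p='/resne/prezos', c='wotre'), → created.
I call shelfsys.newfold(p='/resne/slujid'), → ok.
Invoking shelfsys.quote(p='/drapreme'), which returns du.
I call measurebox.re(v='-47', u_from='m', u_to='yd'), → -58750/1143.
Calling measurebox.re(v='~it', u_from='oz', u_to='kg'), and get -2131884139/1463040000.
I try shelfsys.etch(p='/resne/natri/co', c='tedun'), yielding created.
I try measurebox.re(v='2715', u_from='oz', u_to='lb'): 2715/16.
I invoke shelfsys.quote(p='/resne/natri/co'), — result: tedun.
Then shelfsys.quote(p='/drapreme'), giving du.
Using shelfsys.newfold(p='/resne/cipli'): ok.
I try shelfsys.survey(p='/resne'), and get [cipli/, natri/, prezos, slujid/].


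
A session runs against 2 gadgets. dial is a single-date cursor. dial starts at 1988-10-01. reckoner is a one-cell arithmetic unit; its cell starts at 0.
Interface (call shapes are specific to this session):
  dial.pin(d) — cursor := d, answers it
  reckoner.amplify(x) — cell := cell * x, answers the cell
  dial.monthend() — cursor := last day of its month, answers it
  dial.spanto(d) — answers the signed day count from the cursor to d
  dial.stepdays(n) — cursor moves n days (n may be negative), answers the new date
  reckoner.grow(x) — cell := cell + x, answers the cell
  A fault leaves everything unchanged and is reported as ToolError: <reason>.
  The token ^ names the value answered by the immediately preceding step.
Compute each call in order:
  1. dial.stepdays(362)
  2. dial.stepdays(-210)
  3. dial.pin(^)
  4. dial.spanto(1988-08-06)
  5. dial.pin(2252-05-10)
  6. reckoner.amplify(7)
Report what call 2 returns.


I run dial.stepdays(362), and observe 1989-09-28.
Now I run dial.stepdays(-210), and observe 1989-03-02.
I use dial.pin(^), giving 1989-03-02.
I run dial.spanto(1988-08-06), and see -208.
I use dial.pin(2252-05-10), giving 2252-05-10.
Then reckoner.amplify(7), and see 0.

Answer: 1989-03-02


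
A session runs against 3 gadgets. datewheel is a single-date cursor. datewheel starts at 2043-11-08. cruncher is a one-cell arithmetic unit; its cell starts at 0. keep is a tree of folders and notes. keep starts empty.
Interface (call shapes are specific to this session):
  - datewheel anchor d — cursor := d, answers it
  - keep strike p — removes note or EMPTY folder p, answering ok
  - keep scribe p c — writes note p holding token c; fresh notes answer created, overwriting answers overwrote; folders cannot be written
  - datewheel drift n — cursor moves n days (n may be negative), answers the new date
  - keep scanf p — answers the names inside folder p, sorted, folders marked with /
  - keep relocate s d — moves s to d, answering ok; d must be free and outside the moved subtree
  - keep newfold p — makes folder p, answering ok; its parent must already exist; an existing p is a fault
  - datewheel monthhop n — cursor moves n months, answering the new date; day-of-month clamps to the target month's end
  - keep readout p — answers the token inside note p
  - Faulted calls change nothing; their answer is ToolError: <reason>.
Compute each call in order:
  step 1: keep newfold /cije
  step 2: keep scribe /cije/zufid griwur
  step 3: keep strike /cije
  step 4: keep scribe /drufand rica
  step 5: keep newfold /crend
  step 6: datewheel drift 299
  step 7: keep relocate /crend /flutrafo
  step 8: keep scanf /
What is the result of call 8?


Act: keep newfold[p=/cije]
Obs: ok
Act: keep scribe[p=/cije/zufid; c=griwur]
Obs: created
Act: keep strike[p=/cije]
Obs: ToolError: not empty
Act: keep scribe[p=/drufand; c=rica]
Obs: created
Act: keep newfold[p=/crend]
Obs: ok
Act: datewheel drift[n=299]
Obs: 2044-09-02
Act: keep relocate[s=/crend; d=/flutrafo]
Obs: ok
Act: keep scanf[p=/]
Obs: [cije/, drufand, flutrafo/]

Answer: [cije/, drufand, flutrafo/]


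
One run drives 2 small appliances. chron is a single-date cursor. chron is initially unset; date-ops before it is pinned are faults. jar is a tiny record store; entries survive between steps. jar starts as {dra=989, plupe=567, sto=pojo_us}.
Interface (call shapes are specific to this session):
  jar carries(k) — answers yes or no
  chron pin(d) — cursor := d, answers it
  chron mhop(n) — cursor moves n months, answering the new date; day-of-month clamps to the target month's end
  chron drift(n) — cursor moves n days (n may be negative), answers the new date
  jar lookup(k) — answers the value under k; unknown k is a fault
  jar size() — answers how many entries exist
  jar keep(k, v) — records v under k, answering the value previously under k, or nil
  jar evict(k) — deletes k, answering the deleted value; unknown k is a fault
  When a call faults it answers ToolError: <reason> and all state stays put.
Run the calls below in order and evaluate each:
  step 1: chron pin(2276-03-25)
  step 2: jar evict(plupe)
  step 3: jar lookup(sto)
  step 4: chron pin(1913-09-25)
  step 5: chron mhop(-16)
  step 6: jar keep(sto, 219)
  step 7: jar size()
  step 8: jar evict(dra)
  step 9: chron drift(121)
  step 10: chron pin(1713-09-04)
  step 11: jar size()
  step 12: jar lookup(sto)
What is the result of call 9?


Answer: 1912-09-23

Derivation:
·→ chron pin(d: 2276-03-25)
·← 2276-03-25
·→ jar evict(k: plupe)
·← 567
·→ jar lookup(k: sto)
·← pojo_us
·→ chron pin(d: 1913-09-25)
·← 1913-09-25
·→ chron mhop(n: -16)
·← 1912-05-25
·→ jar keep(k: sto, v: 219)
·← pojo_us
·→ jar size()
·← 2
·→ jar evict(k: dra)
·← 989
·→ chron drift(n: 121)
·← 1912-09-23
·→ chron pin(d: 1713-09-04)
·← 1713-09-04
·→ jar size()
·← 1
·→ jar lookup(k: sto)
·← 219


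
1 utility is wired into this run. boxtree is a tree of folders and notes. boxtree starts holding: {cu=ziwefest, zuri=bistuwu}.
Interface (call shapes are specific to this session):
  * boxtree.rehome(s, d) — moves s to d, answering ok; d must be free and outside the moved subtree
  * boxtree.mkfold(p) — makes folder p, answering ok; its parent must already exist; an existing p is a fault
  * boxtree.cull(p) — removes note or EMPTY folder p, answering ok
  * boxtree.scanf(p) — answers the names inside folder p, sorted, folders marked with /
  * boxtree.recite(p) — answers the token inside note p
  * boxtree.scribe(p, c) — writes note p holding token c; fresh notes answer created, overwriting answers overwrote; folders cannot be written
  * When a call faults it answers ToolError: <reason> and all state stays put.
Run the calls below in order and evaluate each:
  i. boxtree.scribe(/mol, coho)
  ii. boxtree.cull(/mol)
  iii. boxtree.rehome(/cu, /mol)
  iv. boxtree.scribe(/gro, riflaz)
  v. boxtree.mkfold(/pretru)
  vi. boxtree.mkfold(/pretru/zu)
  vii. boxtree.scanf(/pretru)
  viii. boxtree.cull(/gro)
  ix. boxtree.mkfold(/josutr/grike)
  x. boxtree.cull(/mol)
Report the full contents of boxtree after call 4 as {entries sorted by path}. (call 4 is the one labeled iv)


Answer: {gro=riflaz, mol=ziwefest, zuri=bistuwu}

Derivation:
-> boxtree.scribe(/mol, coho)
<- created
-> boxtree.cull(/mol)
<- ok
-> boxtree.rehome(/cu, /mol)
<- ok
-> boxtree.scribe(/gro, riflaz)
<- created
-> boxtree.mkfold(/pretru)
<- ok
-> boxtree.mkfold(/pretru/zu)
<- ok
-> boxtree.scanf(/pretru)
<- [zu/]
-> boxtree.cull(/gro)
<- ok
-> boxtree.mkfold(/josutr/grike)
<- ToolError: no parent
-> boxtree.cull(/mol)
<- ok


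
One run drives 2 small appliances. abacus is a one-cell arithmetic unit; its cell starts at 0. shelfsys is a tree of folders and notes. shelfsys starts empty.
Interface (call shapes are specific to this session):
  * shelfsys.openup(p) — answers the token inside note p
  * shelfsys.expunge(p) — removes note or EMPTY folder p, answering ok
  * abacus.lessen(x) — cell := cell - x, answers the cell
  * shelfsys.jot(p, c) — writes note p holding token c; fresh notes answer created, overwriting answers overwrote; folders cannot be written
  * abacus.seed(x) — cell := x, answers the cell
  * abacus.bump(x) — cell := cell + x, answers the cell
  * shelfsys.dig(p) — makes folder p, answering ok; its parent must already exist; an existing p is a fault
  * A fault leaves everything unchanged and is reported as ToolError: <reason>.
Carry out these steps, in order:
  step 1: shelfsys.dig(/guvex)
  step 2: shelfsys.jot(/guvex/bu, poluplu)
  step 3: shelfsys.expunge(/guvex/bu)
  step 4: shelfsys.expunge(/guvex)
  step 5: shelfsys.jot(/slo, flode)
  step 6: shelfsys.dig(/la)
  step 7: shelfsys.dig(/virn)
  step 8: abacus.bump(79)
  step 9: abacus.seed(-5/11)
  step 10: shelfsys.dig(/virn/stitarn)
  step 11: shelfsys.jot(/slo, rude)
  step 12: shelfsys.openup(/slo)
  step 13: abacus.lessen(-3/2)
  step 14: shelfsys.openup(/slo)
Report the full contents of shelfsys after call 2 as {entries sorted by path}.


Act: shelfsys.dig[p=/guvex]
Obs: ok
Act: shelfsys.jot[p=/guvex/bu; c=poluplu]
Obs: created
Act: shelfsys.expunge[p=/guvex/bu]
Obs: ok
Act: shelfsys.expunge[p=/guvex]
Obs: ok
Act: shelfsys.jot[p=/slo; c=flode]
Obs: created
Act: shelfsys.dig[p=/la]
Obs: ok
Act: shelfsys.dig[p=/virn]
Obs: ok
Act: abacus.bump[x=79]
Obs: 79
Act: abacus.seed[x=-5/11]
Obs: -5/11
Act: shelfsys.dig[p=/virn/stitarn]
Obs: ok
Act: shelfsys.jot[p=/slo; c=rude]
Obs: overwrote
Act: shelfsys.openup[p=/slo]
Obs: rude
Act: abacus.lessen[x=-3/2]
Obs: 23/22
Act: shelfsys.openup[p=/slo]
Obs: rude

Answer: {guvex/, guvex/bu=poluplu}


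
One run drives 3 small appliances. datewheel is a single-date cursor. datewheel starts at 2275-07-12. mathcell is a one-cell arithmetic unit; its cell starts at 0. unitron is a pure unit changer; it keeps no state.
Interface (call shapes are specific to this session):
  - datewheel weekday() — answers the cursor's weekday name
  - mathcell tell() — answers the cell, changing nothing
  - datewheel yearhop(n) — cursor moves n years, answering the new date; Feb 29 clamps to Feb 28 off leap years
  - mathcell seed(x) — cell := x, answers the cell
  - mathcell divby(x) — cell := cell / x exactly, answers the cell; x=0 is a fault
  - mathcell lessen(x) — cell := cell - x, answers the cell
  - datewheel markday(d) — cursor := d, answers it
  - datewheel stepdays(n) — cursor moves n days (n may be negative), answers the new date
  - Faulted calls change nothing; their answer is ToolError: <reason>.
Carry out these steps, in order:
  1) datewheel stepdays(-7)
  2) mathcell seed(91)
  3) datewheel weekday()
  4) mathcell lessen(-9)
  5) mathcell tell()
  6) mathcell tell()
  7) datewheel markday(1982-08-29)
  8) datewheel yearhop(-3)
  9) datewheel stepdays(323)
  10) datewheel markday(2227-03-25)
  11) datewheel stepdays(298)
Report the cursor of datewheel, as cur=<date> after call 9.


Answer: cur=1980-07-17

Derivation:
% datewheel stepdays n=-7
  2275-07-05
% mathcell seed x=91
  91
% datewheel weekday
  Monday
% mathcell lessen x=-9
  100
% mathcell tell
  100
% mathcell tell
  100
% datewheel markday d=1982-08-29
  1982-08-29
% datewheel yearhop n=-3
  1979-08-29
% datewheel stepdays n=323
  1980-07-17
% datewheel markday d=2227-03-25
  2227-03-25
% datewheel stepdays n=298
  2228-01-17


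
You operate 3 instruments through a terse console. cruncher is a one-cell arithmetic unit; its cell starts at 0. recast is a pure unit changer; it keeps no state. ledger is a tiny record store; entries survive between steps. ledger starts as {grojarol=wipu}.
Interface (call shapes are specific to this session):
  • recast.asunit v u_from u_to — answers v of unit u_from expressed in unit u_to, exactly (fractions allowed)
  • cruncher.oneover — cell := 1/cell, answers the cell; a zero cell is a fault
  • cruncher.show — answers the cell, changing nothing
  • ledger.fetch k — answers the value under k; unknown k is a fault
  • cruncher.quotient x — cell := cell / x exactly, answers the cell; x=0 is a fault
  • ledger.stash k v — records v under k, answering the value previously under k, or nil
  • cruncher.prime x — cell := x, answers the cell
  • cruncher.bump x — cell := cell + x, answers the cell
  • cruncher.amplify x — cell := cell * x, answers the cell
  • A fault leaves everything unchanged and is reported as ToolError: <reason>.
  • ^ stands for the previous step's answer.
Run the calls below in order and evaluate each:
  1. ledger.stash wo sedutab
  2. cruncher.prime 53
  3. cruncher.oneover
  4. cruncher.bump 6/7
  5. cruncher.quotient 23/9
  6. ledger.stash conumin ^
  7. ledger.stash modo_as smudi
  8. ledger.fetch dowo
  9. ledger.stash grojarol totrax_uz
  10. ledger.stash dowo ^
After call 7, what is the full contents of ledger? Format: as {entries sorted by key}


-- 1. ledger.stash(k: wo, v: sedutab) -> nil
-- 2. cruncher.prime(x: 53) -> 53
-- 3. cruncher.oneover() -> 1/53
-- 4. cruncher.bump(x: 6/7) -> 325/371
-- 5. cruncher.quotient(x: 23/9) -> 2925/8533
-- 6. ledger.stash(k: conumin, v: ^) -> nil
-- 7. ledger.stash(k: modo_as, v: smudi) -> nil
-- 8. ledger.fetch(k: dowo) -> ToolError: no such key dowo
-- 9. ledger.stash(k: grojarol, v: totrax_uz) -> wipu
-- 10. ledger.stash(k: dowo, v: ^) -> nil

Answer: {conumin=2925/8533, grojarol=wipu, modo_as=smudi, wo=sedutab}


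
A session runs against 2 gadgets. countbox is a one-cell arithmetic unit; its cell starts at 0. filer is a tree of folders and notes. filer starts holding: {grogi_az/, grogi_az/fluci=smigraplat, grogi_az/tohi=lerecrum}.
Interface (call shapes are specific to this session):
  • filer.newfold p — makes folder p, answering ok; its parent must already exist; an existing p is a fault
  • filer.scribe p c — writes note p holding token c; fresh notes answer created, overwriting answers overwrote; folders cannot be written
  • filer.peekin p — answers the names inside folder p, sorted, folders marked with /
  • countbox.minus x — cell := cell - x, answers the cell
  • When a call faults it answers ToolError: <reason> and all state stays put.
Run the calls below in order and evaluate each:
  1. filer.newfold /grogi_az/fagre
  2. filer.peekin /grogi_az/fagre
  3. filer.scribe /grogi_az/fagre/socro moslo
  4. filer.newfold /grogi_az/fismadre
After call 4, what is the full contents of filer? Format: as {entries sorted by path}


Answer: {grogi_az/, grogi_az/fagre/, grogi_az/fagre/socro=moslo, grogi_az/fismadre/, grogi_az/fluci=smigraplat, grogi_az/tohi=lerecrum}

Derivation:
Using filer.newfold on /grogi_az/fagre: ok.
I try filer.peekin on /grogi_az/fagre, — result: [].
I try filer.scribe on /grogi_az/fagre/socro, moslo, and see created.
I use filer.newfold on /grogi_az/fismadre, → ok.


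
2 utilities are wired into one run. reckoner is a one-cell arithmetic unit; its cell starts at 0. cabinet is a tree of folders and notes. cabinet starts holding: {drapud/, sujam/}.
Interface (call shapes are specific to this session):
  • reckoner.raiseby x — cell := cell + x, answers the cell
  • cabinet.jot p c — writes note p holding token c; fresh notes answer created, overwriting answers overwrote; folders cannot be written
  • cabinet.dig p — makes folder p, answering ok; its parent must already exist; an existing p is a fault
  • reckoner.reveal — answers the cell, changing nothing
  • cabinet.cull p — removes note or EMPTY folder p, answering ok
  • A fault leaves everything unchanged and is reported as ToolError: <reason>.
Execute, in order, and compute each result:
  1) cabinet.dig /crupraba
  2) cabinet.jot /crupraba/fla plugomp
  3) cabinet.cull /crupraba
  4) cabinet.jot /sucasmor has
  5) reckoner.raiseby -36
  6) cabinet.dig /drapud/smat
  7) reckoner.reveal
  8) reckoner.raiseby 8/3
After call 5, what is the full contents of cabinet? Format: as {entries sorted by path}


Answer: {crupraba/, crupraba/fla=plugomp, drapud/, sucasmor=has, sujam/}

Derivation:
>>> cabinet.dig p: /crupraba
:: ok
>>> cabinet.jot p: /crupraba/fla c: plugomp
:: created
>>> cabinet.cull p: /crupraba
:: ToolError: not empty
>>> cabinet.jot p: /sucasmor c: has
:: created
>>> reckoner.raiseby x: -36
:: -36
>>> cabinet.dig p: /drapud/smat
:: ok
>>> reckoner.reveal
:: -36
>>> reckoner.raiseby x: 8/3
:: -100/3


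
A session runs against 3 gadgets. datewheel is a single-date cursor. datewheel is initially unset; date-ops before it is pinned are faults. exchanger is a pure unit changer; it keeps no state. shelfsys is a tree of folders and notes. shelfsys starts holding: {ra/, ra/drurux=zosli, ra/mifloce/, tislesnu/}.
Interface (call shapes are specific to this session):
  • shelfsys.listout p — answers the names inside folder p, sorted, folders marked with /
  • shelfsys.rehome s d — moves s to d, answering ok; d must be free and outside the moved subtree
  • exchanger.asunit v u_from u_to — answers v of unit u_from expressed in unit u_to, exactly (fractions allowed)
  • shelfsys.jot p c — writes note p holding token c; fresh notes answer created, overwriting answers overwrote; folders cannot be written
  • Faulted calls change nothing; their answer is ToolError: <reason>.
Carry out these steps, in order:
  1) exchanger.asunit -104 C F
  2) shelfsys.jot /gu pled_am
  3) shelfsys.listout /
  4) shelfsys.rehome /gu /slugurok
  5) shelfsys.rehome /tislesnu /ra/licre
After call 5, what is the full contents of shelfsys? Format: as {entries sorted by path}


I call exchanger.asunit with v=-104, u_from=C, u_to=F, and see -776/5.
I invoke shelfsys.jot with p=/gu, c=pled_am, and observe created.
Next I call shelfsys.listout with p=/, yielding [gu, ra/, tislesnu/].
I invoke shelfsys.rehome with s=/gu, d=/slugurok: ok.
Using shelfsys.rehome with s=/tislesnu, d=/ra/licre, and get ok.

Answer: {ra/, ra/drurux=zosli, ra/licre/, ra/mifloce/, slugurok=pled_am}


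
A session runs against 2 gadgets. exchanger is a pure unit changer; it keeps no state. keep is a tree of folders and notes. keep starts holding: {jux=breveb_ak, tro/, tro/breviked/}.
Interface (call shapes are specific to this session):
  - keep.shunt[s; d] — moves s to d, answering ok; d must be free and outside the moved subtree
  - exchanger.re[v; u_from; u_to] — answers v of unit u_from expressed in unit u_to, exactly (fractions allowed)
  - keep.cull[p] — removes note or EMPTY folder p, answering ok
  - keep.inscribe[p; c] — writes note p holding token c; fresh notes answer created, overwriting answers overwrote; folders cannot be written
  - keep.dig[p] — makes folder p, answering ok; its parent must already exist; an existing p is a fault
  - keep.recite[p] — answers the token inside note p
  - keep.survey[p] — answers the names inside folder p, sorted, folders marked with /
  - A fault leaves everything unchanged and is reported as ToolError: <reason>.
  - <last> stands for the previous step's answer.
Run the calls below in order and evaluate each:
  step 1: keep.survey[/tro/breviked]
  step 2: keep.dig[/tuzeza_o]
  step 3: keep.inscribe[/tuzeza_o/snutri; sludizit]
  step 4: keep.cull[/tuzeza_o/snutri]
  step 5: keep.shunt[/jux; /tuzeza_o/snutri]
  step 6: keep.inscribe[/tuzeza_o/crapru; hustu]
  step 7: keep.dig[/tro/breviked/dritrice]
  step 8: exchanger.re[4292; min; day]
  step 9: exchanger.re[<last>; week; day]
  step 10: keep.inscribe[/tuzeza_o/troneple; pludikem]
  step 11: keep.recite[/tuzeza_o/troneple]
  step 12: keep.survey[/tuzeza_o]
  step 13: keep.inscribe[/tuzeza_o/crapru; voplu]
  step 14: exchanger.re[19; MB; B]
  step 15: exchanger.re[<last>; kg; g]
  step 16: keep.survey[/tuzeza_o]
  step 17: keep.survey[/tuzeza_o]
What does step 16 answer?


Answer: [crapru, snutri, troneple]

Derivation:
>>> keep.survey p=/tro/breviked
= []
>>> keep.dig p=/tuzeza_o
= ok
>>> keep.inscribe p=/tuzeza_o/snutri c=sludizit
= created
>>> keep.cull p=/tuzeza_o/snutri
= ok
>>> keep.shunt s=/jux d=/tuzeza_o/snutri
= ok
>>> keep.inscribe p=/tuzeza_o/crapru c=hustu
= created
>>> keep.dig p=/tro/breviked/dritrice
= ok
>>> exchanger.re v=4292 u_from=min u_to=day
= 1073/360
>>> exchanger.re v=<last> u_from=week u_to=day
= 7511/360
>>> keep.inscribe p=/tuzeza_o/troneple c=pludikem
= created
>>> keep.recite p=/tuzeza_o/troneple
= pludikem
>>> keep.survey p=/tuzeza_o
= [crapru, snutri, troneple]
>>> keep.inscribe p=/tuzeza_o/crapru c=voplu
= overwrote
>>> exchanger.re v=19 u_from=MB u_to=B
= 19000000
>>> exchanger.re v=<last> u_from=kg u_to=g
= 19000000000
>>> keep.survey p=/tuzeza_o
= [crapru, snutri, troneple]
>>> keep.survey p=/tuzeza_o
= [crapru, snutri, troneple]


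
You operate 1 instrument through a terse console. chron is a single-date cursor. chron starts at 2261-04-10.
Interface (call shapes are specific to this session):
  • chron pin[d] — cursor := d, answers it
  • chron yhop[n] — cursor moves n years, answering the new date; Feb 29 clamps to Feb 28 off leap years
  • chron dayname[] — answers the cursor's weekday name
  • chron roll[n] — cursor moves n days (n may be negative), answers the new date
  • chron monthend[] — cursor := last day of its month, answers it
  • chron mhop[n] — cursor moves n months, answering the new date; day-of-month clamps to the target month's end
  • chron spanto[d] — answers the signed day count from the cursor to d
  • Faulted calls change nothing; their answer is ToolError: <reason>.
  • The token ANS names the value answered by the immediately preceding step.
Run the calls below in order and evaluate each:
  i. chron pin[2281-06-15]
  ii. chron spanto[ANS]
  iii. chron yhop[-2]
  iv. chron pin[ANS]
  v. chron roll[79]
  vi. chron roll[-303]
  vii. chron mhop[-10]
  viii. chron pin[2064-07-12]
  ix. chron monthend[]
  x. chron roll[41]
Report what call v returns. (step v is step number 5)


Step: chron pin[d: 2281-06-15]
Result: 2281-06-15
Step: chron spanto[d: ANS]
Result: 0
Step: chron yhop[n: -2]
Result: 2279-06-15
Step: chron pin[d: ANS]
Result: 2279-06-15
Step: chron roll[n: 79]
Result: 2279-09-02
Step: chron roll[n: -303]
Result: 2278-11-03
Step: chron mhop[n: -10]
Result: 2278-01-03
Step: chron pin[d: 2064-07-12]
Result: 2064-07-12
Step: chron monthend[]
Result: 2064-07-31
Step: chron roll[n: 41]
Result: 2064-09-10

Answer: 2279-09-02


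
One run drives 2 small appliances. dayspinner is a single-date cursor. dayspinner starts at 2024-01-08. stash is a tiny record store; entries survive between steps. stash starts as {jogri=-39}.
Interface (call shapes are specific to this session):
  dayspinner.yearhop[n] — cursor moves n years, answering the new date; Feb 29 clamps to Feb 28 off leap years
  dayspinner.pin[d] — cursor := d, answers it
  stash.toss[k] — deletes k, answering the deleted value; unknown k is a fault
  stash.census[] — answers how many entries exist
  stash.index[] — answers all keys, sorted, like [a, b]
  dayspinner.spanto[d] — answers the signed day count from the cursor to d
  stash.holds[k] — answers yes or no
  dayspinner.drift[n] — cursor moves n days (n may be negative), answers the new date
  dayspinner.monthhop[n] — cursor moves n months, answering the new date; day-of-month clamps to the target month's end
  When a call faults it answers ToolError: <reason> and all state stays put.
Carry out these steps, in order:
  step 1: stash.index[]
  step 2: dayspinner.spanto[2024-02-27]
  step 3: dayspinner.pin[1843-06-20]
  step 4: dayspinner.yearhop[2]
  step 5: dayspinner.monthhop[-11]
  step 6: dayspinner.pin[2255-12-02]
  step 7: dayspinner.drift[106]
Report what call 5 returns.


>>> stash.index
  [jogri]
>>> dayspinner.spanto d='2024-02-27'
  50
>>> dayspinner.pin d='1843-06-20'
  1843-06-20
>>> dayspinner.yearhop n='2'
  1845-06-20
>>> dayspinner.monthhop n='-11'
  1844-07-20
>>> dayspinner.pin d='2255-12-02'
  2255-12-02
>>> dayspinner.drift n='106'
  2256-03-17

Answer: 1844-07-20
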